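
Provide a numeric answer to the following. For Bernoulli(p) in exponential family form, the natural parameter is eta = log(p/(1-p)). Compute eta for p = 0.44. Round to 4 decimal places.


Natural parameter for Bernoulli: eta = log(p/(1-p)).
p = 0.44, 1-p = 0.56.
p/(1-p) = 0.785714.
eta = log(0.785714) = -0.2412

-0.2412


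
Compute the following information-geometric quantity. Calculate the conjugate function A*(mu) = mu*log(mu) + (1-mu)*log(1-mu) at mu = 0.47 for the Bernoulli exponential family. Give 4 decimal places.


Legendre transform for Bernoulli:
A*(mu) = mu*log(mu) + (1-mu)*log(1-mu).
mu = 0.47, 1-mu = 0.53.
mu*log(mu) = 0.47*log(0.47) = -0.354861.
(1-mu)*log(1-mu) = 0.53*log(0.53) = -0.336485.
A* = -0.354861 + -0.336485 = -0.6913

-0.6913


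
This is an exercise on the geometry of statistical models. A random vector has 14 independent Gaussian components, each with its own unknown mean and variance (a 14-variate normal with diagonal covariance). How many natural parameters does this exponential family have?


Exponential family dimension calculation:
Each univariate normal has two natural parameters (mu/sigma^2 and -1/(2 sigma^2)).
With 14 independent components, dim = 2 * 14 = 28.

28


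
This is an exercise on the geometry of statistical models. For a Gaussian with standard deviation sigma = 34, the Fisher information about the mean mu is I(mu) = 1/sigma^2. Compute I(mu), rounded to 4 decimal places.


The Fisher information for the mean of a normal distribution is I(mu) = 1/sigma^2.
sigma = 34, so sigma^2 = 1156.
I(mu) = 1/1156 = 0.0009

0.0009


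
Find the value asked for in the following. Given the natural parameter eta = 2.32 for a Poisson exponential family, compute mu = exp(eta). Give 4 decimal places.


Expectation parameter for Poisson exponential family:
mu = exp(eta).
eta = 2.32.
mu = exp(2.32) = 10.1757

10.1757


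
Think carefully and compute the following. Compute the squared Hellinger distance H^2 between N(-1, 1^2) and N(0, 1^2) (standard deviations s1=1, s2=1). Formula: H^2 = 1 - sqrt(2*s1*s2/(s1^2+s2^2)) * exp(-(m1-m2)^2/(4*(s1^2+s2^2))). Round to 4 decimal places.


Squared Hellinger distance for Gaussians:
H^2 = 1 - sqrt(2*s1*s2/(s1^2+s2^2)) * exp(-(m1-m2)^2/(4*(s1^2+s2^2))).
s1^2 = 1, s2^2 = 1, s1^2+s2^2 = 2.
sqrt(2*1*1/(2)) = 1.0.
(m1-m2)^2 = (-1)^2 = 1.
exp(-1/(4*2)) = exp(-0.125) = 0.882497.
H^2 = 1 - 1.0*0.882497 = 0.1175

0.1175


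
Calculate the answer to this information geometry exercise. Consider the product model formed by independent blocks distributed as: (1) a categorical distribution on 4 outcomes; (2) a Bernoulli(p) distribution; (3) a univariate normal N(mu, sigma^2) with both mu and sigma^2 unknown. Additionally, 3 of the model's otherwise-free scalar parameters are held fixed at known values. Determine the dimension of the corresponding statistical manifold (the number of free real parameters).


The dimension of a statistical manifold equals the number of free
(independent) real parameters of the model. For a product of independent
blocks the parameter counts add.
- categorical on 4 outcomes (probabilities sum to 1): 4-1 = 3.
- Bernoulli (p): 1.
- normal (mu, sigma^2): 2.
Total = 3 + 1 + 2 = 6.
3 parameter(s) fixed at known values: 6 - 3 = 3.
Dimension = 3

3


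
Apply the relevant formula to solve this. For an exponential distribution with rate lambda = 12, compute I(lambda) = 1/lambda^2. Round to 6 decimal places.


Fisher information for exponential: I(lambda) = 1/lambda^2.
lambda = 12, lambda^2 = 144.
I = 1/144 = 0.006944

0.006944


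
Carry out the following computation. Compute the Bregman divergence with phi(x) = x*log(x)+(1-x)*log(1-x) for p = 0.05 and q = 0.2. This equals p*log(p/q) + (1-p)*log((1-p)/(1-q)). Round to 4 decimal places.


Bregman divergence with negative entropy generator:
D = p*log(p/q) + (1-p)*log((1-p)/(1-q)).
p = 0.05, q = 0.2.
p*log(p/q) = 0.05*log(0.05/0.2) = -0.069315.
(1-p)*log((1-p)/(1-q)) = 0.95*log(0.95/0.8) = 0.163258.
D = -0.069315 + 0.163258 = 0.0939

0.0939


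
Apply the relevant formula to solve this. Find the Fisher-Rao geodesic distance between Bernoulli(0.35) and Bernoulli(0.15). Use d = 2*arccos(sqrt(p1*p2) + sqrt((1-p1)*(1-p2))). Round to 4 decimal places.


Geodesic distance on Bernoulli manifold:
d(p1,p2) = 2*arccos(sqrt(p1*p2) + sqrt((1-p1)*(1-p2))).
sqrt(p1*p2) = sqrt(0.35*0.15) = 0.229129.
sqrt((1-p1)*(1-p2)) = sqrt(0.65*0.85) = 0.743303.
arg = 0.229129 + 0.743303 = 0.972432.
d = 2*arccos(0.972432) = 0.4707

0.4707


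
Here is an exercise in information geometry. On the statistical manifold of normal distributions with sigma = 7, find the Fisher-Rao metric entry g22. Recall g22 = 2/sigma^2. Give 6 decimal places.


For the 2-parameter normal family, the Fisher metric has:
  g11 = 1/sigma^2, g22 = 2/sigma^2.
sigma = 7, sigma^2 = 49.
g22 = 0.040816

0.040816


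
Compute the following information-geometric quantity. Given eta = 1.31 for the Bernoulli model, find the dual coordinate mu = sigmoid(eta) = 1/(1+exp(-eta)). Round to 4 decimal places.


Dual coordinate (expectation parameter) for Bernoulli:
mu = 1/(1+exp(-eta)).
eta = 1.31.
exp(-eta) = exp(-1.31) = 0.26982.
mu = 1/(1+0.26982) = 0.7875

0.7875


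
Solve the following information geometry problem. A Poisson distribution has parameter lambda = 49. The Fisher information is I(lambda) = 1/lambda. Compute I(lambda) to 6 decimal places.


Fisher information for Poisson: I(lambda) = 1/lambda.
lambda = 49.
I(lambda) = 1/49 = 0.020408

0.020408


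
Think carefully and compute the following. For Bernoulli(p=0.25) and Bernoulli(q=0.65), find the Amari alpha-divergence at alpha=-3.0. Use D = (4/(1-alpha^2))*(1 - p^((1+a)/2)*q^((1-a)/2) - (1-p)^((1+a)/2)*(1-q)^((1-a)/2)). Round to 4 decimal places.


Amari alpha-divergence:
D = (4/(1-alpha^2))*(1 - p^((1+a)/2)*q^((1-a)/2) - (1-p)^((1+a)/2)*(1-q)^((1-a)/2)).
alpha = -3.0, p = 0.25, q = 0.65.
e1 = (1+alpha)/2 = -1.0, e2 = (1-alpha)/2 = 2.0.
t1 = p^e1 * q^e2 = 0.25^-1.0 * 0.65^2.0 = 1.69.
t2 = (1-p)^e1 * (1-q)^e2 = 0.75^-1.0 * 0.35^2.0 = 0.163333.
4/(1-alpha^2) = -0.5.
D = -0.5*(1 - 1.69 - 0.163333) = 0.4267

0.4267


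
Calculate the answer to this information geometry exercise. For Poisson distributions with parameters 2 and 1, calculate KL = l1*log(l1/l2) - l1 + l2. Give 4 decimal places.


KL divergence for Poisson:
KL = l1*log(l1/l2) - l1 + l2.
l1 = 2, l2 = 1.
log(2/1) = 0.693147.
l1*log(l1/l2) = 2 * 0.693147 = 1.386294.
KL = 1.386294 - 2 + 1 = 0.3863

0.3863


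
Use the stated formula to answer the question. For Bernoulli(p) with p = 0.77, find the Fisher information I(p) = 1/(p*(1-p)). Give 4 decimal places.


For Bernoulli(p), Fisher information is I(p) = 1/(p*(1-p)).
p = 0.77, 1-p = 0.23.
p*(1-p) = 0.1771.
I(p) = 1/0.1771 = 5.6465

5.6465


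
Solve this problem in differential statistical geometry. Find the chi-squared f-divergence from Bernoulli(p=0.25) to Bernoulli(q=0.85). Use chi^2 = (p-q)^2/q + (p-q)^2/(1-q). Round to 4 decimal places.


Chi-squared divergence between Bernoulli distributions:
chi^2 = (p-q)^2/q + (p-q)^2/(1-q).
p = 0.25, q = 0.85, p-q = -0.6.
(p-q)^2 = 0.36.
term1 = 0.36/0.85 = 0.423529.
term2 = 0.36/0.15 = 2.4.
chi^2 = 0.423529 + 2.4 = 2.8235

2.8235


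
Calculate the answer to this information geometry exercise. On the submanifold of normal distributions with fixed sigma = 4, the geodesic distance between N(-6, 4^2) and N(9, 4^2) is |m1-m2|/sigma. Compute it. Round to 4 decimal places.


On the fixed-variance normal subfamily, geodesic distance = |m1-m2|/sigma.
|-6 - 9| = 15.
sigma = 4.
d = 15/4 = 3.7500

3.7500


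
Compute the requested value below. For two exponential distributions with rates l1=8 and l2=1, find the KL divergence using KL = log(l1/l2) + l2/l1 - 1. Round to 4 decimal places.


KL divergence for exponential family:
KL = log(l1/l2) + l2/l1 - 1.
log(8/1) = 2.079442.
1/8 = 0.125.
KL = 2.079442 + 0.125 - 1 = 1.2044

1.2044


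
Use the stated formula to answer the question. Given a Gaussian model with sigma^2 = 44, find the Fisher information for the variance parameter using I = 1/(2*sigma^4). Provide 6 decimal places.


Fisher information for variance: I(sigma^2) = 1/(2*sigma^4).
sigma^2 = 44, so sigma^4 = 1936.
I = 1/(2*1936) = 1/3872 = 0.000258

0.000258


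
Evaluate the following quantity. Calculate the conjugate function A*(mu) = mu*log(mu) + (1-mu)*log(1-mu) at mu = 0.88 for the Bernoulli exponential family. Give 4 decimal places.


Legendre transform for Bernoulli:
A*(mu) = mu*log(mu) + (1-mu)*log(1-mu).
mu = 0.88, 1-mu = 0.12.
mu*log(mu) = 0.88*log(0.88) = -0.112493.
(1-mu)*log(1-mu) = 0.12*log(0.12) = -0.254432.
A* = -0.112493 + -0.254432 = -0.3669

-0.3669


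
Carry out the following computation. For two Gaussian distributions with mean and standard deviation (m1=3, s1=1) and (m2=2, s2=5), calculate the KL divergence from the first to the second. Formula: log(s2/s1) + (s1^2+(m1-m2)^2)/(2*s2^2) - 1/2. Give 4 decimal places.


KL divergence between normal distributions:
KL = log(s2/s1) + (s1^2 + (m1-m2)^2)/(2*s2^2) - 1/2.
log(5/1) = 1.609438.
(1^2 + (3-2)^2)/(2*5^2) = (1 + 1)/50 = 0.04.
KL = 1.609438 + 0.04 - 0.5 = 1.1494

1.1494


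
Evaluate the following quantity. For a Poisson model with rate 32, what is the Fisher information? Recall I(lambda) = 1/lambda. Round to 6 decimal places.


Fisher information for Poisson: I(lambda) = 1/lambda.
lambda = 32.
I(lambda) = 1/32 = 0.031250

0.031250


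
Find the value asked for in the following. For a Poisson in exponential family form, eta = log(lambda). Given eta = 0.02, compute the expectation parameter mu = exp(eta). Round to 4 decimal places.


Expectation parameter for Poisson exponential family:
mu = exp(eta).
eta = 0.02.
mu = exp(0.02) = 1.0202

1.0202


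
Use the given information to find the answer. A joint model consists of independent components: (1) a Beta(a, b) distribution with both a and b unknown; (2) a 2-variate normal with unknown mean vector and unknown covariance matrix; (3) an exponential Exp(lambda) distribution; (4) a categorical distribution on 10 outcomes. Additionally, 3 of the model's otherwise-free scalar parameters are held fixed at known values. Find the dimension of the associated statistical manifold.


The dimension of a statistical manifold equals the number of free
(independent) real parameters of the model. For a product of independent
blocks the parameter counts add.
- Beta (a, b): 2.
- 2-variate normal: 2 (mean) + 2*3/2 = 3 (symmetric covariance) = 5.
- exponential (lambda): 1.
- categorical on 10 outcomes (probabilities sum to 1): 10-1 = 9.
Total = 2 + 5 + 1 + 9 = 17.
3 parameter(s) fixed at known values: 17 - 3 = 14.
Dimension = 14

14


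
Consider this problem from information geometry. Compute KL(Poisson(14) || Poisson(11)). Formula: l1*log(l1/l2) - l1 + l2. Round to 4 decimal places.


KL divergence for Poisson:
KL = l1*log(l1/l2) - l1 + l2.
l1 = 14, l2 = 11.
log(14/11) = 0.241162.
l1*log(l1/l2) = 14 * 0.241162 = 3.376269.
KL = 3.376269 - 14 + 11 = 0.3763

0.3763


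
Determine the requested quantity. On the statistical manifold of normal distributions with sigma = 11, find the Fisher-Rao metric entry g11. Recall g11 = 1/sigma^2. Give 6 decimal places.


For the 2-parameter normal family, the Fisher metric has:
  g11 = 1/sigma^2, g22 = 2/sigma^2.
sigma = 11, sigma^2 = 121.
g11 = 0.008264

0.008264


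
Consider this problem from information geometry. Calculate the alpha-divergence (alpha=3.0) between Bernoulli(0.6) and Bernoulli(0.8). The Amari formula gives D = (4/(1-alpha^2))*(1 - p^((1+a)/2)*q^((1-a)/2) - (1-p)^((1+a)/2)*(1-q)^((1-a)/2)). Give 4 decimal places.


Amari alpha-divergence:
D = (4/(1-alpha^2))*(1 - p^((1+a)/2)*q^((1-a)/2) - (1-p)^((1+a)/2)*(1-q)^((1-a)/2)).
alpha = 3.0, p = 0.6, q = 0.8.
e1 = (1+alpha)/2 = 2.0, e2 = (1-alpha)/2 = -1.0.
t1 = p^e1 * q^e2 = 0.6^2.0 * 0.8^-1.0 = 0.45.
t2 = (1-p)^e1 * (1-q)^e2 = 0.4^2.0 * 0.2^-1.0 = 0.8.
4/(1-alpha^2) = -0.5.
D = -0.5*(1 - 0.45 - 0.8) = 0.1250

0.1250


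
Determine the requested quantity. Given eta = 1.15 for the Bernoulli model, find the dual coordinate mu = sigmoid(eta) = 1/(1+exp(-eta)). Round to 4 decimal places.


Dual coordinate (expectation parameter) for Bernoulli:
mu = 1/(1+exp(-eta)).
eta = 1.15.
exp(-eta) = exp(-1.15) = 0.316637.
mu = 1/(1+0.316637) = 0.7595

0.7595


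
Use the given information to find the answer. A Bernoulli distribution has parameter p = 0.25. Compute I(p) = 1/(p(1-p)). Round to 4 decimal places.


For Bernoulli(p), Fisher information is I(p) = 1/(p*(1-p)).
p = 0.25, 1-p = 0.75.
p*(1-p) = 0.1875.
I(p) = 1/0.1875 = 5.3333

5.3333


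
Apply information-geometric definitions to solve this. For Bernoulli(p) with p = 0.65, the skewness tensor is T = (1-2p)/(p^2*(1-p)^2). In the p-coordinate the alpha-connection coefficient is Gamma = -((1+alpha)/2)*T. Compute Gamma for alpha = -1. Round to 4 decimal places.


Skewness (Amari-Chentsov) tensor: T = (1-2p)/(p^2*(1-p)^2).
p = 0.65, 1-2p = -0.3, p^2 = 0.4225, (1-p)^2 = 0.1225.
T = -0.3/(0.4225 * 0.1225) = -5.796401.
In the p-coordinate, Gamma^(alpha) = Gamma^(0) - (alpha/2)*T with Gamma^(0) = (1/2)*g'(p) = -T/2,
so Gamma^(alpha) = -((1+alpha)/2)*T.
alpha = -1, -(1+alpha)/2 = 0.0.
Gamma = 0.0 * -5.796401 = 0.0000

0.0000


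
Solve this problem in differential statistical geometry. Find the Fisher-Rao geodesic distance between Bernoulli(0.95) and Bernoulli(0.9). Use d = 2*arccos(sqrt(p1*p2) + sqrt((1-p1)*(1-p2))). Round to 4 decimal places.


Geodesic distance on Bernoulli manifold:
d(p1,p2) = 2*arccos(sqrt(p1*p2) + sqrt((1-p1)*(1-p2))).
sqrt(p1*p2) = sqrt(0.95*0.9) = 0.924662.
sqrt((1-p1)*(1-p2)) = sqrt(0.05*0.1) = 0.070711.
arg = 0.924662 + 0.070711 = 0.995373.
d = 2*arccos(0.995373) = 0.1925

0.1925


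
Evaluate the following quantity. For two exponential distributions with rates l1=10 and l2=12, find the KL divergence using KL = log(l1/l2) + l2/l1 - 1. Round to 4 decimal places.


KL divergence for exponential family:
KL = log(l1/l2) + l2/l1 - 1.
log(10/12) = -0.182322.
12/10 = 1.2.
KL = -0.182322 + 1.2 - 1 = 0.0177

0.0177


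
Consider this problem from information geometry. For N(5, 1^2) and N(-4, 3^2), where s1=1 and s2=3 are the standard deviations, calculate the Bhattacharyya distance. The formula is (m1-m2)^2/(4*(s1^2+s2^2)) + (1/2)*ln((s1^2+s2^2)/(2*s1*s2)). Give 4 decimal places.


Bhattacharyya distance between two Gaussians:
DB = (m1-m2)^2/(4*(s1^2+s2^2)) + (1/2)*ln((s1^2+s2^2)/(2*s1*s2)).
(m1-m2)^2 = (9)^2 = 81.
s1^2+s2^2 = 1 + 9 = 10.
term1 = 81/40 = 2.025.
term2 = 0.5*ln(10/6.0) = 0.255413.
DB = 2.025 + 0.255413 = 2.2804

2.2804


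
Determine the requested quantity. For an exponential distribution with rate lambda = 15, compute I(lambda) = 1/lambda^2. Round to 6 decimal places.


Fisher information for exponential: I(lambda) = 1/lambda^2.
lambda = 15, lambda^2 = 225.
I = 1/225 = 0.004444

0.004444


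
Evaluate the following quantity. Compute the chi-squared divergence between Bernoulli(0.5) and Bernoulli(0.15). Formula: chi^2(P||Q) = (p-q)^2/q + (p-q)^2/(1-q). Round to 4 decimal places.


Chi-squared divergence between Bernoulli distributions:
chi^2 = (p-q)^2/q + (p-q)^2/(1-q).
p = 0.5, q = 0.15, p-q = 0.35.
(p-q)^2 = 0.1225.
term1 = 0.1225/0.15 = 0.816667.
term2 = 0.1225/0.85 = 0.144118.
chi^2 = 0.816667 + 0.144118 = 0.9608

0.9608


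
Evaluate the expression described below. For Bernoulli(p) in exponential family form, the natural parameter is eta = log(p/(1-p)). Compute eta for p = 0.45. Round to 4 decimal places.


Natural parameter for Bernoulli: eta = log(p/(1-p)).
p = 0.45, 1-p = 0.55.
p/(1-p) = 0.818182.
eta = log(0.818182) = -0.2007

-0.2007


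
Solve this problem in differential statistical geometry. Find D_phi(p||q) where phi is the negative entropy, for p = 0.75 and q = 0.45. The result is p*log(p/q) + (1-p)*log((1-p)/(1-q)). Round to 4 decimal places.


Bregman divergence with negative entropy generator:
D = p*log(p/q) + (1-p)*log((1-p)/(1-q)).
p = 0.75, q = 0.45.
p*log(p/q) = 0.75*log(0.75/0.45) = 0.383119.
(1-p)*log((1-p)/(1-q)) = 0.25*log(0.25/0.55) = -0.197114.
D = 0.383119 + -0.197114 = 0.1860

0.1860


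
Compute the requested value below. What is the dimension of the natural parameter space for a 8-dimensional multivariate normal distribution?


Exponential family dimension calculation:
For 8-dim MVN: mean has 8 params, covariance has 8*9/2 = 36 unique entries.
Total dim = 8 + 36 = 44.

44


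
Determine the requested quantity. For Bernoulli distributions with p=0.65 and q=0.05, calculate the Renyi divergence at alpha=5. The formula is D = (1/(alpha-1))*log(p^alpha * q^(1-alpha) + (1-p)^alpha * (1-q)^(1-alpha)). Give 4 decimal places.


Renyi divergence of order alpha between Bernoulli distributions:
D = (1/(alpha-1))*log(p^alpha * q^(1-alpha) + (1-p)^alpha * (1-q)^(1-alpha)).
alpha = 5, p = 0.65, q = 0.05.
p^alpha * q^(1-alpha) = 0.65^5 * 0.05^-4 = 18564.65.
(1-p)^alpha * (1-q)^(1-alpha) = 0.35^5 * 0.95^-4 = 0.006448.
sum = 18564.65 + 0.006448 = 18564.656448.
D = (1/4)*log(18564.656448) = 2.4573

2.4573


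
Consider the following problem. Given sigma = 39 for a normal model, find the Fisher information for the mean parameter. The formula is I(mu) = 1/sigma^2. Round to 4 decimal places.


The Fisher information for the mean of a normal distribution is I(mu) = 1/sigma^2.
sigma = 39, so sigma^2 = 1521.
I(mu) = 1/1521 = 0.0007

0.0007


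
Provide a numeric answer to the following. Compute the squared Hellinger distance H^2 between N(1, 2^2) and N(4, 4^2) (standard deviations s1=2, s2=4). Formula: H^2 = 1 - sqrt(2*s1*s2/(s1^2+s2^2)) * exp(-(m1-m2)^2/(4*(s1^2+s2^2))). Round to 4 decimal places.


Squared Hellinger distance for Gaussians:
H^2 = 1 - sqrt(2*s1*s2/(s1^2+s2^2)) * exp(-(m1-m2)^2/(4*(s1^2+s2^2))).
s1^2 = 4, s2^2 = 16, s1^2+s2^2 = 20.
sqrt(2*2*4/(20)) = 0.894427.
(m1-m2)^2 = (-3)^2 = 9.
exp(-9/(4*20)) = exp(-0.1125) = 0.893597.
H^2 = 1 - 0.894427*0.893597 = 0.2007

0.2007


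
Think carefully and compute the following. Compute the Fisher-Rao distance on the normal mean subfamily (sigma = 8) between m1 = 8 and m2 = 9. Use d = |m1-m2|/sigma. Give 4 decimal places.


On the fixed-variance normal subfamily, geodesic distance = |m1-m2|/sigma.
|8 - 9| = 1.
sigma = 8.
d = 1/8 = 0.1250

0.1250


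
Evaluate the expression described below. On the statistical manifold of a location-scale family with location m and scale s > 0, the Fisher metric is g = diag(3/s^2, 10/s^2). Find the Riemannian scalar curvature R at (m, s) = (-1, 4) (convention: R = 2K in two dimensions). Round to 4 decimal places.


The metric has the form g = (A dm^2 + B ds^2)/s^2 with A = 3, B = 10.
Substitute u = sqrt(A/B)*m: g = B*(du^2 + ds^2)/s^2, i.e. B times the
Poincare upper half-plane metric, which has constant Gaussian curvature -1.
Scaling a 2D metric by a constant c divides the Gaussian curvature by c,
so K = -1/B = -1/(10) = -0.1000 everywhere (the point (m, s) = (-1, 4) is irrelevant:
the curvature is constant).
Scalar curvature in dimension 2: R = 2K = -2/(10) = -0.2000.

-0.2000


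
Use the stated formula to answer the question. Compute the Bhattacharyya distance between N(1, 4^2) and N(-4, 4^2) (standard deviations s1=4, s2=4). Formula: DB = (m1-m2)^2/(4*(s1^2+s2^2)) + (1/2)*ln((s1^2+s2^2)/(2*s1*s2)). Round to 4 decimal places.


Bhattacharyya distance between two Gaussians:
DB = (m1-m2)^2/(4*(s1^2+s2^2)) + (1/2)*ln((s1^2+s2^2)/(2*s1*s2)).
(m1-m2)^2 = (5)^2 = 25.
s1^2+s2^2 = 16 + 16 = 32.
term1 = 25/128 = 0.195312.
term2 = 0.5*ln(32/32.0) = 0.0.
DB = 0.195312 + 0.0 = 0.1953

0.1953


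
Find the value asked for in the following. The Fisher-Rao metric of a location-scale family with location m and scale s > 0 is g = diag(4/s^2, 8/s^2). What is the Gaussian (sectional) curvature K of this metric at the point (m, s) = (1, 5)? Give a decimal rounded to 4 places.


The metric has the form g = (A dm^2 + B ds^2)/s^2 with A = 4, B = 8.
Substitute u = sqrt(A/B)*m: g = B*(du^2 + ds^2)/s^2, i.e. B times the
Poincare upper half-plane metric, which has constant Gaussian curvature -1.
Scaling a 2D metric by a constant c divides the Gaussian curvature by c,
so K = -1/B = -1/(8) = -0.1250 everywhere (the point (m, s) = (1, 5) is irrelevant:
the curvature is constant).
The requested Gaussian curvature is K = -0.1250.

-0.1250


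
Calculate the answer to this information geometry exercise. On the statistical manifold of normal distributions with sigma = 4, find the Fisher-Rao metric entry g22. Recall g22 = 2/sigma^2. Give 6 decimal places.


For the 2-parameter normal family, the Fisher metric has:
  g11 = 1/sigma^2, g22 = 2/sigma^2.
sigma = 4, sigma^2 = 16.
g22 = 0.125000

0.125000


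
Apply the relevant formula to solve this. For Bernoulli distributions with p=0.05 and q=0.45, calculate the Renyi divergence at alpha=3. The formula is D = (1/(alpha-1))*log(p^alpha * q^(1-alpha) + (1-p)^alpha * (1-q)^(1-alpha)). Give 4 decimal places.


Renyi divergence of order alpha between Bernoulli distributions:
D = (1/(alpha-1))*log(p^alpha * q^(1-alpha) + (1-p)^alpha * (1-q)^(1-alpha)).
alpha = 3, p = 0.05, q = 0.45.
p^alpha * q^(1-alpha) = 0.05^3 * 0.45^-2 = 0.000617.
(1-p)^alpha * (1-q)^(1-alpha) = 0.95^3 * 0.55^-2 = 2.834298.
sum = 0.000617 + 2.834298 = 2.834915.
D = (1/2)*log(2.834915) = 0.5210

0.5210


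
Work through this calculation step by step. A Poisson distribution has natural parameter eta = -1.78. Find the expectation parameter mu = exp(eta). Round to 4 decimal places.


Expectation parameter for Poisson exponential family:
mu = exp(eta).
eta = -1.78.
mu = exp(-1.78) = 0.1686

0.1686


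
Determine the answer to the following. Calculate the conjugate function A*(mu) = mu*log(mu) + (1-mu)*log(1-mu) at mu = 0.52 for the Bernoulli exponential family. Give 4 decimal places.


Legendre transform for Bernoulli:
A*(mu) = mu*log(mu) + (1-mu)*log(1-mu).
mu = 0.52, 1-mu = 0.48.
mu*log(mu) = 0.52*log(0.52) = -0.340042.
(1-mu)*log(1-mu) = 0.48*log(0.48) = -0.352305.
A* = -0.340042 + -0.352305 = -0.6923

-0.6923


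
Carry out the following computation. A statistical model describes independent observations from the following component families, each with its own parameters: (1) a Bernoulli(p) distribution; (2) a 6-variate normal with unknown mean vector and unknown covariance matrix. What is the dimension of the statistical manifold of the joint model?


The dimension of a statistical manifold equals the number of free
(independent) real parameters of the model. For a product of independent
blocks the parameter counts add.
- Bernoulli (p): 1.
- 6-variate normal: 6 (mean) + 6*7/2 = 21 (symmetric covariance) = 27.
Total = 1 + 27 = 28.
Dimension = 28

28


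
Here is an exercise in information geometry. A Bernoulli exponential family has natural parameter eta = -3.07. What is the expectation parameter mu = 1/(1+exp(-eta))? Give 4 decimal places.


Dual coordinate (expectation parameter) for Bernoulli:
mu = 1/(1+exp(-eta)).
eta = -3.07.
exp(-eta) = exp(3.07) = 21.541903.
mu = 1/(1+21.541903) = 0.0444

0.0444


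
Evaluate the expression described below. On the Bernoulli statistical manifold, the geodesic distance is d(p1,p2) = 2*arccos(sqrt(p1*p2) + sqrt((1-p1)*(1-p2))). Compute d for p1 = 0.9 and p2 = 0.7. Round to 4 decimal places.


Geodesic distance on Bernoulli manifold:
d(p1,p2) = 2*arccos(sqrt(p1*p2) + sqrt((1-p1)*(1-p2))).
sqrt(p1*p2) = sqrt(0.9*0.7) = 0.793725.
sqrt((1-p1)*(1-p2)) = sqrt(0.1*0.3) = 0.173205.
arg = 0.793725 + 0.173205 = 0.96693.
d = 2*arccos(0.96693) = 0.5158

0.5158


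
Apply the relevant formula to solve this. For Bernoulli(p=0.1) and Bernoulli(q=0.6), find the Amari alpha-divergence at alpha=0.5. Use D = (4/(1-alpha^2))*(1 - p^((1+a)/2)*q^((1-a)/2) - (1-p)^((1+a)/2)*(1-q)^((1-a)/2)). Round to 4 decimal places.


Amari alpha-divergence:
D = (4/(1-alpha^2))*(1 - p^((1+a)/2)*q^((1-a)/2) - (1-p)^((1+a)/2)*(1-q)^((1-a)/2)).
alpha = 0.5, p = 0.1, q = 0.6.
e1 = (1+alpha)/2 = 0.75, e2 = (1-alpha)/2 = 0.25.
t1 = p^e1 * q^e2 = 0.1^0.75 * 0.6^0.25 = 0.156508.
t2 = (1-p)^e1 * (1-q)^e2 = 0.9^0.75 * 0.4^0.25 = 0.734847.
4/(1-alpha^2) = 5.333333.
D = 5.333333*(1 - 0.156508 - 0.734847) = 0.5794

0.5794


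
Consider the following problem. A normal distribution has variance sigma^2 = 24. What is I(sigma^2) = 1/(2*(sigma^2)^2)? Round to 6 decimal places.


Fisher information for variance: I(sigma^2) = 1/(2*sigma^4).
sigma^2 = 24, so sigma^4 = 576.
I = 1/(2*576) = 1/1152 = 0.000868

0.000868


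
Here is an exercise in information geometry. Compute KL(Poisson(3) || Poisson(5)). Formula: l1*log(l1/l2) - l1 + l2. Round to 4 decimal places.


KL divergence for Poisson:
KL = l1*log(l1/l2) - l1 + l2.
l1 = 3, l2 = 5.
log(3/5) = -0.510826.
l1*log(l1/l2) = 3 * -0.510826 = -1.532477.
KL = -1.532477 - 3 + 5 = 0.4675

0.4675


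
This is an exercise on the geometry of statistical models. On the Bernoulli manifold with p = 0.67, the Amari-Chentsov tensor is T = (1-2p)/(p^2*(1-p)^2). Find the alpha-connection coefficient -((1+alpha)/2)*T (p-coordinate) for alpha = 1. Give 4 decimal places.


Skewness (Amari-Chentsov) tensor: T = (1-2p)/(p^2*(1-p)^2).
p = 0.67, 1-2p = -0.34, p^2 = 0.4489, (1-p)^2 = 0.1089.
T = -0.34/(0.4489 * 0.1089) = -6.955069.
In the p-coordinate, Gamma^(alpha) = Gamma^(0) - (alpha/2)*T with Gamma^(0) = (1/2)*g'(p) = -T/2,
so Gamma^(alpha) = -((1+alpha)/2)*T.
alpha = 1, -(1+alpha)/2 = -1.0.
Gamma = -1.0 * -6.955069 = 6.9551

6.9551


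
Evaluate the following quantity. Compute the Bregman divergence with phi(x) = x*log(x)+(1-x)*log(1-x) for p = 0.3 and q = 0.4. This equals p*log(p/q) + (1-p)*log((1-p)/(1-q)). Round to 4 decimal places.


Bregman divergence with negative entropy generator:
D = p*log(p/q) + (1-p)*log((1-p)/(1-q)).
p = 0.3, q = 0.4.
p*log(p/q) = 0.3*log(0.3/0.4) = -0.086305.
(1-p)*log((1-p)/(1-q)) = 0.7*log(0.7/0.6) = 0.107905.
D = -0.086305 + 0.107905 = 0.0216

0.0216


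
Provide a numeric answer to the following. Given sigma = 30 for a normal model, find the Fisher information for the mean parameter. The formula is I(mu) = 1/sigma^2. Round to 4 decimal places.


The Fisher information for the mean of a normal distribution is I(mu) = 1/sigma^2.
sigma = 30, so sigma^2 = 900.
I(mu) = 1/900 = 0.0011

0.0011


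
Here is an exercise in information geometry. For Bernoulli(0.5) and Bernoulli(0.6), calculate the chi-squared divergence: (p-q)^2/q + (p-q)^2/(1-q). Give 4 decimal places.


Chi-squared divergence between Bernoulli distributions:
chi^2 = (p-q)^2/q + (p-q)^2/(1-q).
p = 0.5, q = 0.6, p-q = -0.1.
(p-q)^2 = 0.01.
term1 = 0.01/0.6 = 0.016667.
term2 = 0.01/0.4 = 0.025.
chi^2 = 0.016667 + 0.025 = 0.0417

0.0417


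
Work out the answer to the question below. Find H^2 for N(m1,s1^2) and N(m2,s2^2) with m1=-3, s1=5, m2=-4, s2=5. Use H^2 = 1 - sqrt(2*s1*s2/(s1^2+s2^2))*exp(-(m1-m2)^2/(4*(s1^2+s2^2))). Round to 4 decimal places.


Squared Hellinger distance for Gaussians:
H^2 = 1 - sqrt(2*s1*s2/(s1^2+s2^2)) * exp(-(m1-m2)^2/(4*(s1^2+s2^2))).
s1^2 = 25, s2^2 = 25, s1^2+s2^2 = 50.
sqrt(2*5*5/(50)) = 1.0.
(m1-m2)^2 = (1)^2 = 1.
exp(-1/(4*50)) = exp(-0.005) = 0.995012.
H^2 = 1 - 1.0*0.995012 = 0.0050

0.0050


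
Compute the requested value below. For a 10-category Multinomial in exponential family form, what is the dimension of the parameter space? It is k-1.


Exponential family dimension calculation:
For Multinomial with k=10 categories, dim = k-1 = 9.

9


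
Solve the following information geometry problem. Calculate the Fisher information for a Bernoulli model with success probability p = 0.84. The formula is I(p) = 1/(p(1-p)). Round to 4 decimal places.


For Bernoulli(p), Fisher information is I(p) = 1/(p*(1-p)).
p = 0.84, 1-p = 0.16.
p*(1-p) = 0.1344.
I(p) = 1/0.1344 = 7.4405

7.4405


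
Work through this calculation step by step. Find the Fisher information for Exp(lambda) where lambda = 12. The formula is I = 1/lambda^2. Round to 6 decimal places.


Fisher information for exponential: I(lambda) = 1/lambda^2.
lambda = 12, lambda^2 = 144.
I = 1/144 = 0.006944

0.006944


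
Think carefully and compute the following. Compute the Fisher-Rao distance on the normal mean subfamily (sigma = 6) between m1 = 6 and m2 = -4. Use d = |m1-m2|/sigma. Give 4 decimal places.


On the fixed-variance normal subfamily, geodesic distance = |m1-m2|/sigma.
|6 - -4| = 10.
sigma = 6.
d = 10/6 = 1.6667

1.6667


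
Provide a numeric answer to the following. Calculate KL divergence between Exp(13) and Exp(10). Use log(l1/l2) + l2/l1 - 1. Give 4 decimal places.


KL divergence for exponential family:
KL = log(l1/l2) + l2/l1 - 1.
log(13/10) = 0.262364.
10/13 = 0.769231.
KL = 0.262364 + 0.769231 - 1 = 0.0316

0.0316


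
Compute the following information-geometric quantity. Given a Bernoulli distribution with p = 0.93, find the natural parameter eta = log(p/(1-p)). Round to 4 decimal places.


Natural parameter for Bernoulli: eta = log(p/(1-p)).
p = 0.93, 1-p = 0.07.
p/(1-p) = 13.285714.
eta = log(13.285714) = 2.5867

2.5867


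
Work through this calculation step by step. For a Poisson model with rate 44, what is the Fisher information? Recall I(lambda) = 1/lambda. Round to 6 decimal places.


Fisher information for Poisson: I(lambda) = 1/lambda.
lambda = 44.
I(lambda) = 1/44 = 0.022727

0.022727


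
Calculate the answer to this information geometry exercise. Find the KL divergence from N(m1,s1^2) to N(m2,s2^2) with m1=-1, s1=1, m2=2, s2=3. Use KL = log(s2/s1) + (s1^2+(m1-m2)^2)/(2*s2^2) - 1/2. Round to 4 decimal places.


KL divergence between normal distributions:
KL = log(s2/s1) + (s1^2 + (m1-m2)^2)/(2*s2^2) - 1/2.
log(3/1) = 1.098612.
(1^2 + (-1-2)^2)/(2*3^2) = (1 + 9)/18 = 0.555556.
KL = 1.098612 + 0.555556 - 0.5 = 1.1542

1.1542


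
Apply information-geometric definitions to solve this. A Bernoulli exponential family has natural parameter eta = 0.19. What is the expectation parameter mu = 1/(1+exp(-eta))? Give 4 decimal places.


Dual coordinate (expectation parameter) for Bernoulli:
mu = 1/(1+exp(-eta)).
eta = 0.19.
exp(-eta) = exp(-0.19) = 0.826959.
mu = 1/(1+0.826959) = 0.5474

0.5474


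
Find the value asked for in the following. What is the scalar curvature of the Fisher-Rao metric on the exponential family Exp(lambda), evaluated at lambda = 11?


This family has a single free parameter, so its statistical manifold
is 1-dimensional. The Riemann curvature tensor of any 1-dimensional
Riemannian manifold vanishes identically, so R = 0.

0


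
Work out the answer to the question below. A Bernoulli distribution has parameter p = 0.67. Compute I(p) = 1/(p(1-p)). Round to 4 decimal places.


For Bernoulli(p), Fisher information is I(p) = 1/(p*(1-p)).
p = 0.67, 1-p = 0.33.
p*(1-p) = 0.2211.
I(p) = 1/0.2211 = 4.5228

4.5228


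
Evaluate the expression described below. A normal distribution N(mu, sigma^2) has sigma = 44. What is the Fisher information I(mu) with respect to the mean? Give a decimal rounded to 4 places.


The Fisher information for the mean of a normal distribution is I(mu) = 1/sigma^2.
sigma = 44, so sigma^2 = 1936.
I(mu) = 1/1936 = 0.0005

0.0005


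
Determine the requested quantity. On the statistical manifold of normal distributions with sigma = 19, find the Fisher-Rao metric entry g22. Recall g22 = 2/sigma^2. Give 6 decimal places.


For the 2-parameter normal family, the Fisher metric has:
  g11 = 1/sigma^2, g22 = 2/sigma^2.
sigma = 19, sigma^2 = 361.
g22 = 0.005540

0.005540


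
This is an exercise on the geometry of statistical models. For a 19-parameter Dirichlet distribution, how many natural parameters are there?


Exponential family dimension calculation:
Dirichlet with 19 components has 19 natural parameters.

19


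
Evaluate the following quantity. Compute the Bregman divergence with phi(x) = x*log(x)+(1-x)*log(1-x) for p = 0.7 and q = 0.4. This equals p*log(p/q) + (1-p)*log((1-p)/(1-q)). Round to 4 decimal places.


Bregman divergence with negative entropy generator:
D = p*log(p/q) + (1-p)*log((1-p)/(1-q)).
p = 0.7, q = 0.4.
p*log(p/q) = 0.7*log(0.7/0.4) = 0.391731.
(1-p)*log((1-p)/(1-q)) = 0.3*log(0.3/0.6) = -0.207944.
D = 0.391731 + -0.207944 = 0.1838

0.1838


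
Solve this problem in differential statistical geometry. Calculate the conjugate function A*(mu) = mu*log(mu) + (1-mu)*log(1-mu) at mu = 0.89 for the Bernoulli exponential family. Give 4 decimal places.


Legendre transform for Bernoulli:
A*(mu) = mu*log(mu) + (1-mu)*log(1-mu).
mu = 0.89, 1-mu = 0.11.
mu*log(mu) = 0.89*log(0.89) = -0.103715.
(1-mu)*log(1-mu) = 0.11*log(0.11) = -0.2428.
A* = -0.103715 + -0.2428 = -0.3465

-0.3465


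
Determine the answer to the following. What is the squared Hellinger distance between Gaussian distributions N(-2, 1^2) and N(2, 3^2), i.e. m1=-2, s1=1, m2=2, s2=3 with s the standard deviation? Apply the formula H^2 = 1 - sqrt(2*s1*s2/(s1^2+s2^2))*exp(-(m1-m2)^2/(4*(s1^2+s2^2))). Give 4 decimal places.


Squared Hellinger distance for Gaussians:
H^2 = 1 - sqrt(2*s1*s2/(s1^2+s2^2)) * exp(-(m1-m2)^2/(4*(s1^2+s2^2))).
s1^2 = 1, s2^2 = 9, s1^2+s2^2 = 10.
sqrt(2*1*3/(10)) = 0.774597.
(m1-m2)^2 = (-4)^2 = 16.
exp(-16/(4*10)) = exp(-0.4) = 0.67032.
H^2 = 1 - 0.774597*0.67032 = 0.4808

0.4808


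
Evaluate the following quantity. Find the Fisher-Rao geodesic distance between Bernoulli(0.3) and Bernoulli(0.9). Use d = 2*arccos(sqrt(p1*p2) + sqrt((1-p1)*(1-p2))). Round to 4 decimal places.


Geodesic distance on Bernoulli manifold:
d(p1,p2) = 2*arccos(sqrt(p1*p2) + sqrt((1-p1)*(1-p2))).
sqrt(p1*p2) = sqrt(0.3*0.9) = 0.519615.
sqrt((1-p1)*(1-p2)) = sqrt(0.7*0.1) = 0.264575.
arg = 0.519615 + 0.264575 = 0.78419.
d = 2*arccos(0.78419) = 1.3388

1.3388


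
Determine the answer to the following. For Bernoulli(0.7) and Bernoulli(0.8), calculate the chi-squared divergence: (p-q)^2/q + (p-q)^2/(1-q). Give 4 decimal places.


Chi-squared divergence between Bernoulli distributions:
chi^2 = (p-q)^2/q + (p-q)^2/(1-q).
p = 0.7, q = 0.8, p-q = -0.1.
(p-q)^2 = 0.01.
term1 = 0.01/0.8 = 0.0125.
term2 = 0.01/0.2 = 0.05.
chi^2 = 0.0125 + 0.05 = 0.0625

0.0625


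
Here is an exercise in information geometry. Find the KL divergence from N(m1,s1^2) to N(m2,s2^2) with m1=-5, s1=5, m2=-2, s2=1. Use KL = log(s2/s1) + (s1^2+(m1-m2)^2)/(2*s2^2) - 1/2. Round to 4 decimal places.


KL divergence between normal distributions:
KL = log(s2/s1) + (s1^2 + (m1-m2)^2)/(2*s2^2) - 1/2.
log(1/5) = -1.609438.
(5^2 + (-5--2)^2)/(2*1^2) = (25 + 9)/2 = 17.0.
KL = -1.609438 + 17.0 - 0.5 = 14.8906

14.8906


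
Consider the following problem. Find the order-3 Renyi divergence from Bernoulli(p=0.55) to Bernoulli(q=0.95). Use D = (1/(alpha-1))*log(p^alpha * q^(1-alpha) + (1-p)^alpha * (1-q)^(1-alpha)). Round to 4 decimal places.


Renyi divergence of order alpha between Bernoulli distributions:
D = (1/(alpha-1))*log(p^alpha * q^(1-alpha) + (1-p)^alpha * (1-q)^(1-alpha)).
alpha = 3, p = 0.55, q = 0.95.
p^alpha * q^(1-alpha) = 0.55^3 * 0.95^-2 = 0.184349.
(1-p)^alpha * (1-q)^(1-alpha) = 0.45^3 * 0.05^-2 = 36.45.
sum = 0.184349 + 36.45 = 36.634349.
D = (1/2)*log(36.634349) = 1.8005

1.8005


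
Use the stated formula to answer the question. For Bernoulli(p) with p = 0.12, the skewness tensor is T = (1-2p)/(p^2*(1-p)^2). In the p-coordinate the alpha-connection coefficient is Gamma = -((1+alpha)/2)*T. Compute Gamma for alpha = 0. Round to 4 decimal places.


Skewness (Amari-Chentsov) tensor: T = (1-2p)/(p^2*(1-p)^2).
p = 0.12, 1-2p = 0.76, p^2 = 0.0144, (1-p)^2 = 0.7744.
T = 0.76/(0.0144 * 0.7744) = 68.153122.
In the p-coordinate, Gamma^(alpha) = Gamma^(0) - (alpha/2)*T with Gamma^(0) = (1/2)*g'(p) = -T/2,
so Gamma^(alpha) = -((1+alpha)/2)*T.
alpha = 0, -(1+alpha)/2 = -0.5.
Gamma = -0.5 * 68.153122 = -34.0766

-34.0766


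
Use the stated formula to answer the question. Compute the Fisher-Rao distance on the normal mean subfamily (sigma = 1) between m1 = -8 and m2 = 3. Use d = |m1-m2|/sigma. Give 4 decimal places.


On the fixed-variance normal subfamily, geodesic distance = |m1-m2|/sigma.
|-8 - 3| = 11.
sigma = 1.
d = 11/1 = 11.0000

11.0000


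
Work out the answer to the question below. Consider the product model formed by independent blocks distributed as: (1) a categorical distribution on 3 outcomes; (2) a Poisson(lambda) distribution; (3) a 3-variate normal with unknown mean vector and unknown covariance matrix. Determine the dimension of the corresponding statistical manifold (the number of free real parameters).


The dimension of a statistical manifold equals the number of free
(independent) real parameters of the model. For a product of independent
blocks the parameter counts add.
- categorical on 3 outcomes (probabilities sum to 1): 3-1 = 2.
- Poisson (lambda): 1.
- 3-variate normal: 3 (mean) + 3*4/2 = 6 (symmetric covariance) = 9.
Total = 2 + 1 + 9 = 12.
Dimension = 12

12


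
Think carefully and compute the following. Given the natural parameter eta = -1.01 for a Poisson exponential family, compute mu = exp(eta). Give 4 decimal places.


Expectation parameter for Poisson exponential family:
mu = exp(eta).
eta = -1.01.
mu = exp(-1.01) = 0.3642

0.3642


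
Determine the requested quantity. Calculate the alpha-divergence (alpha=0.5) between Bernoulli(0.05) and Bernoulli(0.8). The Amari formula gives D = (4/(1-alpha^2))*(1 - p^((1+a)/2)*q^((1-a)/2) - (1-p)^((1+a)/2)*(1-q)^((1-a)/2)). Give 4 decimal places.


Amari alpha-divergence:
D = (4/(1-alpha^2))*(1 - p^((1+a)/2)*q^((1-a)/2) - (1-p)^((1+a)/2)*(1-q)^((1-a)/2)).
alpha = 0.5, p = 0.05, q = 0.8.
e1 = (1+alpha)/2 = 0.75, e2 = (1-alpha)/2 = 0.25.
t1 = p^e1 * q^e2 = 0.05^0.75 * 0.8^0.25 = 0.1.
t2 = (1-p)^e1 * (1-q)^e2 = 0.95^0.75 * 0.2^0.25 = 0.643502.
4/(1-alpha^2) = 5.333333.
D = 5.333333*(1 - 0.1 - 0.643502) = 1.3680

1.3680


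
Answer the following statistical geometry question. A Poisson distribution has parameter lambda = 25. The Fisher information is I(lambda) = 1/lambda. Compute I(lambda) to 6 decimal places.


Fisher information for Poisson: I(lambda) = 1/lambda.
lambda = 25.
I(lambda) = 1/25 = 0.040000

0.040000


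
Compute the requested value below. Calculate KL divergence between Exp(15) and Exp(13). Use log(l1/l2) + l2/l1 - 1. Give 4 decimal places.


KL divergence for exponential family:
KL = log(l1/l2) + l2/l1 - 1.
log(15/13) = 0.143101.
13/15 = 0.866667.
KL = 0.143101 + 0.866667 - 1 = 0.0098

0.0098


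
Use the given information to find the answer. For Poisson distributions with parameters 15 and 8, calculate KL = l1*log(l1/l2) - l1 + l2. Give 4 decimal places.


KL divergence for Poisson:
KL = l1*log(l1/l2) - l1 + l2.
l1 = 15, l2 = 8.
log(15/8) = 0.628609.
l1*log(l1/l2) = 15 * 0.628609 = 9.42913.
KL = 9.42913 - 15 + 8 = 2.4291

2.4291


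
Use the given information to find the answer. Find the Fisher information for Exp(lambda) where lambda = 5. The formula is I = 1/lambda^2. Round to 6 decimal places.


Fisher information for exponential: I(lambda) = 1/lambda^2.
lambda = 5, lambda^2 = 25.
I = 1/25 = 0.040000

0.040000


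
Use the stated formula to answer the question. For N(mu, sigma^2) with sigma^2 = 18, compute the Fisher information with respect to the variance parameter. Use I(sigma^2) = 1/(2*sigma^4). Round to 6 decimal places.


Fisher information for variance: I(sigma^2) = 1/(2*sigma^4).
sigma^2 = 18, so sigma^4 = 324.
I = 1/(2*324) = 1/648 = 0.001543

0.001543


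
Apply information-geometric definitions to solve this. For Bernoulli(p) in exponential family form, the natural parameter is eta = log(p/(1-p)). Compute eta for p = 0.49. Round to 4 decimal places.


Natural parameter for Bernoulli: eta = log(p/(1-p)).
p = 0.49, 1-p = 0.51.
p/(1-p) = 0.960784.
eta = log(0.960784) = -0.0400

-0.0400


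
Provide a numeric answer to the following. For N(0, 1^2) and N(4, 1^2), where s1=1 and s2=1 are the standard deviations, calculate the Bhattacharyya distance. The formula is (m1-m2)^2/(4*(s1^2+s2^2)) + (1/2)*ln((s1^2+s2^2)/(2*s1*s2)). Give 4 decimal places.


Bhattacharyya distance between two Gaussians:
DB = (m1-m2)^2/(4*(s1^2+s2^2)) + (1/2)*ln((s1^2+s2^2)/(2*s1*s2)).
(m1-m2)^2 = (-4)^2 = 16.
s1^2+s2^2 = 1 + 1 = 2.
term1 = 16/8 = 2.0.
term2 = 0.5*ln(2/2.0) = 0.0.
DB = 2.0 + 0.0 = 2.0000

2.0000
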